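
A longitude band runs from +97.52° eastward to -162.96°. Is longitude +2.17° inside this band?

No

Band width going east from +97.52° to -162.96°: ((-162.96 − 97.52) mod 360) = 99.52°.
Offset of +2.17° east of the west edge: ((2.17 − 97.52) mod 360) = 264.65°.
264.65° > 99.52° ⇒ outside.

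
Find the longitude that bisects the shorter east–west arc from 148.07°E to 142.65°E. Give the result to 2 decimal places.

Signed shortest Δλ from +148.07° to +142.65° is -5.42°.
Midpoint longitude = +148.07° + (-5.42°)/2 = +148.07° − 2.71° = +145.36°.

145.36°E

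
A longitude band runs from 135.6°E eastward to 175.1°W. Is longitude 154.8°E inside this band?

Band width going east from +135.6° to -175.1°: ((-175.1 − 135.6) mod 360) = 49.3°.
Offset of +154.8° east of the west edge: ((154.8 − 135.6) mod 360) = 19.2°.
19.2° ≤ 49.3° ⇒ inside.

Yes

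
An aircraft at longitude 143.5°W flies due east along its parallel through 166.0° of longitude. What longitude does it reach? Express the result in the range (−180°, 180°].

Start at -143.5°; shift +166.0° → +22.5°.
+22.5° already lies in (−180°, 180°].

22.5°E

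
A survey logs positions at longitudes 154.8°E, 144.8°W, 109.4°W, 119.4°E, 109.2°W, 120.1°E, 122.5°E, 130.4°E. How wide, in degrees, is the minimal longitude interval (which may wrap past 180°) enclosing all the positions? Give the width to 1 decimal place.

Sort the longitudes: -144.8°, -109.4°, -109.2°, +119.4°, +120.1°, +122.5°, +130.4°, +154.8°.
Eastward gaps between consecutive values (wrapping around): 35.4°, 0.2°, 228.6°, 0.7°, 2.4°, 7.9°, 24.4°, 60.4°.
Largest gap = 228.6° ⇒ minimal covering band is its complement: 360° − 228.6° = 131.4°.
Band runs from +119.4° eastward to -109.2°, crossing the antimeridian.

131.4°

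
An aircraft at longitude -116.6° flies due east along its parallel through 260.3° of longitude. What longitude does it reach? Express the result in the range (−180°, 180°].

+143.7°

Start at -116.6°; shift +260.3° → +143.7°.
+143.7° already lies in (−180°, 180°].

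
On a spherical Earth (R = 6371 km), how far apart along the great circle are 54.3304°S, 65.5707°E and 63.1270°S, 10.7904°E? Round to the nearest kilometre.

3198 km

Δλ = 10.7904 − 65.5707 = -54.7803°.
Δφ = -63.1270 − -54.3304 = -8.7966°.
a = sin²(Δφ/2) + cos φ₁ · cos φ₂ · sin²(Δλ/2) = 0.061665.
c = 2·atan2(√a, √(1−a)) = 0.50190 rad → d = 6371·c ≈ 3197.61 km.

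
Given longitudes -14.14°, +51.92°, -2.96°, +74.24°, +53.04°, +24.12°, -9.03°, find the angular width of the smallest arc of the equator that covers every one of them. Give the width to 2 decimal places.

Sort the longitudes: -14.14°, -9.03°, -2.96°, +24.12°, +51.92°, +53.04°, +74.24°.
Eastward gaps between consecutive values (wrapping around): 5.11°, 6.07°, 27.08°, 27.80°, 1.12°, 21.20°, 271.62°.
Largest gap = 271.62° ⇒ minimal covering band is its complement: 360° − 271.62° = 88.38°.
Band runs from -14.14° eastward to +74.24°.

88.38°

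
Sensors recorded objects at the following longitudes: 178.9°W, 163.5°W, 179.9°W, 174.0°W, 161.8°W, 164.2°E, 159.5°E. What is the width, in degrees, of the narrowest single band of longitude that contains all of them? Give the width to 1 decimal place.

38.7°

Sort the longitudes: -179.9°, -178.9°, -174.0°, -163.5°, -161.8°, +159.5°, +164.2°.
Eastward gaps between consecutive values (wrapping around): 1.0°, 4.9°, 10.5°, 1.7°, 321.3°, 4.7°, 15.9°.
Largest gap = 321.3° ⇒ minimal covering band is its complement: 360° − 321.3° = 38.7°.
Band runs from +159.5° eastward to -161.8°, crossing the antimeridian.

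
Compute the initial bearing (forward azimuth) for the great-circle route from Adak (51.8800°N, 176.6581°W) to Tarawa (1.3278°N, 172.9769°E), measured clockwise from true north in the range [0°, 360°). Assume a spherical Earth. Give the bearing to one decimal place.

Δλ = 172.9769 − -176.6581 = 349.6350°; wrapped into (−180°, 180°]: -10.3650°.
θ = atan2( sin Δλ · cos φ₂ , cos φ₁ · sin φ₂ − sin φ₁ · cos φ₂ · cos Δλ )
  = atan2(-0.17987, -0.75937) = -166.674° → normalised to [0°, 360°): 193.326°.

193.3°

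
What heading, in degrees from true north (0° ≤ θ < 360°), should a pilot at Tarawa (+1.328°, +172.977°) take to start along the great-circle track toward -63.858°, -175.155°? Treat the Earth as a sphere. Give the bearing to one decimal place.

Δλ = -175.155 − 172.977 = -348.132°; wrapped into (−180°, 180°]: 11.868°.
θ = atan2( sin Δλ · cos φ₂ , cos φ₁ · sin φ₂ − sin φ₁ · cos φ₂ · cos Δλ )
  = atan2(0.09061, -0.90746) = 174.298° → normalised to [0°, 360°): 174.298°.

174.3°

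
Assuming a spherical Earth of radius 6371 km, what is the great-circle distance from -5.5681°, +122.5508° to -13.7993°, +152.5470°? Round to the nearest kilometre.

Δλ = 152.5470 − 122.5508 = 29.9962°.
Δφ = -13.7993 − -5.5681 = -8.2312°.
a = sin²(Δφ/2) + cos φ₁ · cos φ₂ · sin²(Δλ/2) = 0.069882.
c = 2·atan2(√a, √(1−a)) = 0.53506 rad → d = 6371·c ≈ 3408.88 km.

3409 km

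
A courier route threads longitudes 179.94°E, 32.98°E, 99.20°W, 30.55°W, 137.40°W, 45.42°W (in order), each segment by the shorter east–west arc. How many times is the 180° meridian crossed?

Leg 1: +179.94° → +32.98°, shortest Δλ = -146.96° (west) — does not cross 180°.
Leg 2: +32.98° → -99.20°, shortest Δλ = -132.18° (west) — does not cross 180°.
Leg 3: -99.20° → -30.55°, shortest Δλ = 68.65° (east) — does not cross 180°.
Leg 4: -30.55° → -137.40°, shortest Δλ = -106.85° (west) — does not cross 180°.
Leg 5: -137.40° → -45.42°, shortest Δλ = 91.98° (east) — does not cross 180°.
Total crossings: 0.

0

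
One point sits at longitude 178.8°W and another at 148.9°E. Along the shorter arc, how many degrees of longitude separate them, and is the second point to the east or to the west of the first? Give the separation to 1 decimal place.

32.3° west

Raw difference: 148.9 − -178.8 = 327.7°.
Normalise into (−180°, 180°]: 327.7° − 360° = -32.3°.
Negative ⇒ the second point lies to the west; separation 32.3°.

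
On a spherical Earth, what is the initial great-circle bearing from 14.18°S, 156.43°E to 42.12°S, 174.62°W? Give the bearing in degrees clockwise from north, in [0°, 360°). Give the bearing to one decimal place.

143.8°

Δλ = -174.62 − 156.43 = -331.05°; wrapped into (−180°, 180°]: 28.95°.
θ = atan2( sin Δλ · cos φ₂ , cos φ₁ · sin φ₂ − sin φ₁ · cos φ₂ · cos Δλ )
  = atan2(0.35904, -0.49125) = 143.838° → normalised to [0°, 360°): 143.838°.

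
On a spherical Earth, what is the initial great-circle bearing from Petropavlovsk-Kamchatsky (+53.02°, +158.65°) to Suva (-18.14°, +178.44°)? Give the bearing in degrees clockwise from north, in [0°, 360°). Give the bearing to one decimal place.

Δλ = 178.44 − 158.65 = 19.79°.
θ = atan2( sin Δλ · cos φ₂ , cos φ₁ · sin φ₂ − sin φ₁ · cos φ₂ · cos Δλ )
  = atan2(0.32175, -0.90159) = 160.360° → normalised to [0°, 360°): 160.360°.

160.4°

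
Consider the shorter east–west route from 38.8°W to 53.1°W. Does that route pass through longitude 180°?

No

Signed shortest Δλ = ((-53.1 − -38.8 + 180) mod 360) − 180 = -14.3°.
Going west by 14.3° from -38.8° reaches -53.1° without touching 180°.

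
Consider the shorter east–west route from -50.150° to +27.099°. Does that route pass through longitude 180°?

Signed shortest Δλ = ((27.099 − -50.150 + 180) mod 360) − 180 = 77.249°.
Going east by 77.249° from -50.150° reaches +27.099° without touching 180°.

No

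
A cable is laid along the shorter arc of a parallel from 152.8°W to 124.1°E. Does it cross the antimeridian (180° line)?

Naïve |124.1 − -152.8| = 276.9° > 180°, so the shorter arc goes the other way round — across 180°.
Signed shortest Δλ = ((124.1 − -152.8 + 180) mod 360) − 180 = -83.1°.
Going west by 83.1° from -152.8° passes through 180° before reaching +124.1°.

Yes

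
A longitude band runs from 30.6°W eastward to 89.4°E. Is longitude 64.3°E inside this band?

Yes

Band width going east from -30.6° to +89.4°: ((89.4 − -30.6) mod 360) = 120.0°.
Offset of +64.3° east of the west edge: ((64.3 − -30.6) mod 360) = 94.9°.
94.9° ≤ 120.0° ⇒ inside.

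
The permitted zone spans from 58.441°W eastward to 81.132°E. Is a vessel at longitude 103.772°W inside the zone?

Band width going east from -58.441° to +81.132°: ((81.132 − -58.441) mod 360) = 139.573°.
Offset of -103.772° east of the west edge: ((-103.772 − -58.441) mod 360) = 314.669°.
314.669° > 139.573° ⇒ outside.

No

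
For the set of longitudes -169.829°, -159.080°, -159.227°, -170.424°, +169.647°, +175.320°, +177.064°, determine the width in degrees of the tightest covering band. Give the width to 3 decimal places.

Sort the longitudes: -170.424°, -169.829°, -159.227°, -159.080°, +169.647°, +175.320°, +177.064°.
Eastward gaps between consecutive values (wrapping around): 0.595°, 10.602°, 0.147°, 328.727°, 5.673°, 1.744°, 12.512°.
Largest gap = 328.727° ⇒ minimal covering band is its complement: 360° − 328.727° = 31.273°.
Band runs from +169.647° eastward to -159.080°, crossing the antimeridian.

31.273°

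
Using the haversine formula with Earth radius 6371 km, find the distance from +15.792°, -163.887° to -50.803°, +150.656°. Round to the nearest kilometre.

Δλ = 150.656 − -163.887 = 314.543°; wrapped into (−180°, 180°]: -45.457°.
Δφ = -50.803 − 15.792 = -66.595°.
a = sin²(Δφ/2) + cos φ₁ · cos φ₂ · sin²(Δλ/2) = 0.392167.
c = 2·atan2(√a, √(1−a)) = 1.35342 rad → d = 6371·c ≈ 8622.66 km.

8623 km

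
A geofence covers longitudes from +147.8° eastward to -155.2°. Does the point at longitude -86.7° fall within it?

Band width going east from +147.8° to -155.2°: ((-155.2 − 147.8) mod 360) = 57.0°.
Offset of -86.7° east of the west edge: ((-86.7 − 147.8) mod 360) = 125.5°.
125.5° > 57.0° ⇒ outside.

No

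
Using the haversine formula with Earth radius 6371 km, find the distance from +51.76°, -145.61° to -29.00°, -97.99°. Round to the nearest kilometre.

10109 km

Δλ = -97.99 − -145.61 = 47.62°.
Δφ = -29.00 − 51.76 = -80.76°.
a = sin²(Δφ/2) + cos φ₁ · cos φ₂ · sin²(Δλ/2) = 0.507943.
c = 2·atan2(√a, √(1−a)) = 1.58668 rad → d = 6371·c ≈ 10108.76 km.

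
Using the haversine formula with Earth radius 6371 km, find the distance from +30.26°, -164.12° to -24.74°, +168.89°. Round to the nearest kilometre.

Δλ = 168.89 − -164.12 = 333.01°; wrapped into (−180°, 180°]: -26.99°.
Δφ = -24.74 − 30.26 = -55.00°.
a = sin²(Δφ/2) + cos φ₁ · cos φ₂ · sin²(Δλ/2) = 0.255932.
c = 2·atan2(√a, √(1−a)) = 1.06084 rad → d = 6371·c ≈ 6758.63 km.

6759 km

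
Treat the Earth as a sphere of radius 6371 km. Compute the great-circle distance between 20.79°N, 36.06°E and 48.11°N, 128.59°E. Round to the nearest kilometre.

8485 km

Δλ = 128.59 − 36.06 = 92.53°.
Δφ = 48.11 − 20.79 = 27.32°.
a = sin²(Δφ/2) + cos φ₁ · cos φ₂ · sin²(Δλ/2) = 0.381662.
c = 2·atan2(√a, √(1−a)) = 1.33185 rad → d = 6371·c ≈ 8485.24 km.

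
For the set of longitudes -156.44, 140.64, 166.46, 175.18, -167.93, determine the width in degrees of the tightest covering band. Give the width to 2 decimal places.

Sort the longitudes: -167.93°, -156.44°, +140.64°, +166.46°, +175.18°.
Eastward gaps between consecutive values (wrapping around): 11.49°, 297.08°, 25.82°, 8.72°, 16.89°.
Largest gap = 297.08° ⇒ minimal covering band is its complement: 360° − 297.08° = 62.92°.
Band runs from +140.64° eastward to -156.44°, crossing the antimeridian.

62.92°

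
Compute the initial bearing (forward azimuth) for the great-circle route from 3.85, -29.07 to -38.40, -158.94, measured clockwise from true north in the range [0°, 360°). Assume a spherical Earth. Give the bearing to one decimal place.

Δλ = -158.94 − -29.07 = -129.87°.
θ = atan2( sin Δλ · cos φ₂ , cos φ₁ · sin φ₂ − sin φ₁ · cos φ₂ · cos Δλ )
  = atan2(-0.60149, -0.58601) = -134.254° → normalised to [0°, 360°): 225.746°.

225.7°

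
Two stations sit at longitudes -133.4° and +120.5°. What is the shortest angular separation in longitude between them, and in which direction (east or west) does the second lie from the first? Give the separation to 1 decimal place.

Raw difference: 120.5 − -133.4 = 253.9°.
Normalise into (−180°, 180°]: 253.9° − 360° = -106.1°.
Negative ⇒ the second point lies to the west; separation 106.1°.

106.1° west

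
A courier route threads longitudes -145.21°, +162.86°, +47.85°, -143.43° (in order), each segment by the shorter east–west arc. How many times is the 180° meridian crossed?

2

Leg 1: -145.21° → +162.86°, shortest Δλ = -51.93° (west) — crosses 180°.
Leg 2: +162.86° → +47.85°, shortest Δλ = -115.01° (west) — does not cross 180°.
Leg 3: +47.85° → -143.43°, shortest Δλ = 168.72° (east) — crosses 180°.
Total crossings: 2.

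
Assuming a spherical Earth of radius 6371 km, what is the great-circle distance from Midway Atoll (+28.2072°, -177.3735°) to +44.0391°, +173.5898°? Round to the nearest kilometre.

Δλ = 173.5898 − -177.3735 = 350.9633°; wrapped into (−180°, 180°]: -9.0367°.
Δφ = 44.0391 − 28.2072 = 15.8319°.
a = sin²(Δφ/2) + cos φ₁ · cos φ₂ · sin²(Δλ/2) = 0.022898.
c = 2·atan2(√a, √(1−a)) = 0.30381 rad → d = 6371·c ≈ 1935.58 km.

1936 km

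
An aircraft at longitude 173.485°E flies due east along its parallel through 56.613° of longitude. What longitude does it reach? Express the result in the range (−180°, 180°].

129.902°W

Start at +173.485°; shift +56.613° → +230.098°.
+230.098° lies outside (−180°, 180°]; subtract 360° → -129.902°.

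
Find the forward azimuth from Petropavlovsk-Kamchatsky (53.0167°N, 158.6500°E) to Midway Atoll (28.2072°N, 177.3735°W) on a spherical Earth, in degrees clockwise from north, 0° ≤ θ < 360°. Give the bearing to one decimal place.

135.1°

Δλ = -177.3735 − 158.6500 = -336.0235°; wrapped into (−180°, 180°]: 23.9765°.
θ = atan2( sin Δλ · cos φ₂ , cos φ₁ · sin φ₂ − sin φ₁ · cos φ₂ · cos Δλ )
  = atan2(0.35810, -0.35886) = 135.060° → normalised to [0°, 360°): 135.060°.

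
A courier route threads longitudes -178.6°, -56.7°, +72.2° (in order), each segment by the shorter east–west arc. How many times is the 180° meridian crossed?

0

Leg 1: -178.6° → -56.7°, shortest Δλ = 121.9° (east) — does not cross 180°.
Leg 2: -56.7° → +72.2°, shortest Δλ = 128.9° (east) — does not cross 180°.
Total crossings: 0.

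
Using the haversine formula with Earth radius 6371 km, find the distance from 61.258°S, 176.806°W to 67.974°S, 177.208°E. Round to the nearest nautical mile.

431 nmi

Δλ = 177.208 − -176.806 = 354.014°; wrapped into (−180°, 180°]: -5.986°.
Δφ = -67.974 − -61.258 = -6.716°.
a = sin²(Δφ/2) + cos φ₁ · cos φ₂ · sin²(Δλ/2) = 0.003923.
c = 2·atan2(√a, √(1−a)) = 0.12534 rad → d = 6371·c ≈ 798.57 km ≈ 431.19 nmi.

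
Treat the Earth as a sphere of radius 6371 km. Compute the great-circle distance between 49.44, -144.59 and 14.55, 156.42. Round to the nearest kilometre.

6560 km

Δλ = 156.42 − -144.59 = 301.01°; wrapped into (−180°, 180°]: -58.99°.
Δφ = 14.55 − 49.44 = -34.89°.
a = sin²(Δφ/2) + cos φ₁ · cos φ₂ · sin²(Δλ/2) = 0.242442.
c = 2·atan2(√a, √(1−a)) = 1.02965 rad → d = 6371·c ≈ 6559.92 km.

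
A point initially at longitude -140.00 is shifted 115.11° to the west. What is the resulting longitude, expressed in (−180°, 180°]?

Start at -140.00°; shift −115.11° → -255.11°.
-255.11° lies outside (−180°, 180°]; add 360° → +104.89°.

+104.89°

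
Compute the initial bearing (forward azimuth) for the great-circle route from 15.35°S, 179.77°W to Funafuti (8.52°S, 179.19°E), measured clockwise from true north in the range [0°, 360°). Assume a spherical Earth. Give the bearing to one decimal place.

351.4°

Δλ = 179.19 − -179.77 = 358.96°; wrapped into (−180°, 180°]: -1.04°.
θ = atan2( sin Δλ · cos φ₂ , cos φ₁ · sin φ₂ − sin φ₁ · cos φ₂ · cos Δλ )
  = atan2(-0.01795, 0.11888) = -8.586° → normalised to [0°, 360°): 351.414°.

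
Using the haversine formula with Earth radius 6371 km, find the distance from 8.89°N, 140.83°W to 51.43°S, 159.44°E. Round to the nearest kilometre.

Δλ = 159.44 − -140.83 = 300.27°; wrapped into (−180°, 180°]: -59.73°.
Δφ = -51.43 − 8.89 = -60.32°.
a = sin²(Δφ/2) + cos φ₁ · cos φ₂ · sin²(Δλ/2) = 0.405162.
c = 2·atan2(√a, √(1−a)) = 1.37996 rad → d = 6371·c ≈ 8791.75 km.

8792 km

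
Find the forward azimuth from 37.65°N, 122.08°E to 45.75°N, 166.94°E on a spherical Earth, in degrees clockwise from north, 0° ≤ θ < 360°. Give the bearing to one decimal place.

Δλ = 166.94 − 122.08 = 44.86°.
θ = atan2( sin Δλ · cos φ₂ , cos φ₁ · sin φ₂ − sin φ₁ · cos φ₂ · cos Δλ )
  = atan2(0.49221, 0.26501) = 61.702° → normalised to [0°, 360°): 61.702°.

61.7°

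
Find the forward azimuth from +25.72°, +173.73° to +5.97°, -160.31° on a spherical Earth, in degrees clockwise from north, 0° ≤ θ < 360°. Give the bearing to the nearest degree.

124°

Δλ = -160.31 − 173.73 = -334.04°; wrapped into (−180°, 180°]: 25.96°.
θ = atan2( sin Δλ · cos φ₂ , cos φ₁ · sin φ₂ − sin φ₁ · cos φ₂ · cos Δλ )
  = atan2(0.43537, -0.29437) = 124.064° → normalised to [0°, 360°): 124.064°.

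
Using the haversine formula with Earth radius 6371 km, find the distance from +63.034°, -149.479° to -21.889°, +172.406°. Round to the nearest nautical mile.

5408 nmi

Δλ = 172.406 − -149.479 = 321.885°; wrapped into (−180°, 180°]: -38.115°.
Δφ = -21.889 − 63.034 = -84.923°.
a = sin²(Δφ/2) + cos φ₁ · cos φ₂ · sin²(Δλ/2) = 0.500613.
c = 2·atan2(√a, √(1−a)) = 1.57202 rad → d = 6371·c ≈ 10015.35 km ≈ 5407.86 nmi.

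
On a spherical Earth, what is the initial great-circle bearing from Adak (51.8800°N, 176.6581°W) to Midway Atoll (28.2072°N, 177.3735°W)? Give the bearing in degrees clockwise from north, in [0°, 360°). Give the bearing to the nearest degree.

Δλ = -177.3735 − -176.6581 = -0.7154°.
θ = atan2( sin Δλ · cos φ₂ , cos φ₁ · sin φ₂ − sin φ₁ · cos φ₂ · cos Δλ )
  = atan2(-0.01100, -0.40146) = -178.430° → normalised to [0°, 360°): 181.570°.

182°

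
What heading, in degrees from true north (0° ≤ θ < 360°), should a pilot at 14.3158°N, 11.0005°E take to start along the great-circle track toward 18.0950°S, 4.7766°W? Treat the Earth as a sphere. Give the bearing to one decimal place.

206.1°

Δλ = -4.7766 − 11.0005 = -15.7771°.
θ = atan2( sin Δλ · cos φ₂ , cos φ₁ · sin φ₂ − sin φ₁ · cos φ₂ · cos Δλ )
  = atan2(-0.25845, -0.52713) = -153.882° → normalised to [0°, 360°): 206.118°.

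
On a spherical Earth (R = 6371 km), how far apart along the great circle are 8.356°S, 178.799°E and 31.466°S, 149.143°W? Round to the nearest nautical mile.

2264 nmi

Δλ = -149.143 − 178.799 = -327.942°; wrapped into (−180°, 180°]: 32.058°.
Δφ = -31.466 − -8.356 = -23.110°.
a = sin²(Δφ/2) + cos φ₁ · cos φ₂ · sin²(Δλ/2) = 0.104466.
c = 2·atan2(√a, √(1−a)) = 0.65824 rad → d = 6371·c ≈ 4193.66 km ≈ 2264.40 nmi.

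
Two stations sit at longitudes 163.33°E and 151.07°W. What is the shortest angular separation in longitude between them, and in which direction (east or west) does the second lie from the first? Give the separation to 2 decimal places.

45.60° east

Raw difference: -151.07 − 163.33 = -314.4°.
Normalise into (−180°, 180°]: -314.4° + 360° = 45.6°.
Positive ⇒ the second point lies to the east; separation 45.60°.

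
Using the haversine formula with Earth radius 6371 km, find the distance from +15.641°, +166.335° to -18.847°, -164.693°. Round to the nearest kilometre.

Δλ = -164.693 − 166.335 = -331.028°; wrapped into (−180°, 180°]: 28.972°.
Δφ = -18.847 − 15.641 = -34.488°.
a = sin²(Δφ/2) + cos φ₁ · cos φ₂ · sin²(Δλ/2) = 0.144902.
c = 2·atan2(√a, √(1−a)) = 0.78102 rad → d = 6371·c ≈ 4975.87 km.

4976 km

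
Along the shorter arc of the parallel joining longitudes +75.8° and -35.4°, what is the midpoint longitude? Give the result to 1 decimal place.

Signed shortest Δλ from +75.8° to -35.4° is -111.2°.
Midpoint longitude = +75.8° + (-111.2°)/2 = +75.8° − 55.6° = +20.2°.

+20.2°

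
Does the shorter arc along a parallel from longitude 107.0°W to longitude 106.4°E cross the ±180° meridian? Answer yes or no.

Naïve |106.4 − -107.0| = 213.4° > 180°, so the shorter arc goes the other way round — across 180°.
Signed shortest Δλ = ((106.4 − -107.0 + 180) mod 360) − 180 = -146.6°.
Going west by 146.6° from -107.0° passes through 180° before reaching +106.4°.

Yes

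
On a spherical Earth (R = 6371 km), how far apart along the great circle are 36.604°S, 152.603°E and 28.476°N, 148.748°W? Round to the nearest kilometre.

9479 km

Δλ = -148.748 − 152.603 = -301.351°; wrapped into (−180°, 180°]: 58.649°.
Δφ = 28.476 − -36.604 = 65.080°.
a = sin²(Δφ/2) + cos φ₁ · cos φ₂ · sin²(Δλ/2) = 0.458582.
c = 2·atan2(√a, √(1−a)) = 1.48787 rad → d = 6371·c ≈ 9479.19 km.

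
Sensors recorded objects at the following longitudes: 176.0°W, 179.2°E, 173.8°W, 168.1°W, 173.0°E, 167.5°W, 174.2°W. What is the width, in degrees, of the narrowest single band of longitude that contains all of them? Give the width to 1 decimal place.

Sort the longitudes: -176.0°, -174.2°, -173.8°, -168.1°, -167.5°, +173.0°, +179.2°.
Eastward gaps between consecutive values (wrapping around): 1.8°, 0.4°, 5.7°, 0.6°, 340.5°, 6.2°, 4.8°.
Largest gap = 340.5° ⇒ minimal covering band is its complement: 360° − 340.5° = 19.5°.
Band runs from +173.0° eastward to -167.5°, crossing the antimeridian.

19.5°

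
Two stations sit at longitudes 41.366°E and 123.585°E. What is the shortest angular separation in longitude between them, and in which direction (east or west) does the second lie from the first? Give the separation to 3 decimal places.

Raw difference: 123.585 − 41.366 = 82.219°.
Normalise into (−180°, 180°]: 82.219° stays 82.219°.
Positive ⇒ the second point lies to the east; separation 82.219°.

82.219° east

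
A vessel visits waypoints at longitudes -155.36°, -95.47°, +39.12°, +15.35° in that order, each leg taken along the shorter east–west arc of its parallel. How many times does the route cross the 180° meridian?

0

Leg 1: -155.36° → -95.47°, shortest Δλ = 59.89° (east) — does not cross 180°.
Leg 2: -95.47° → +39.12°, shortest Δλ = 134.59° (east) — does not cross 180°.
Leg 3: +39.12° → +15.35°, shortest Δλ = -23.77° (west) — does not cross 180°.
Total crossings: 0.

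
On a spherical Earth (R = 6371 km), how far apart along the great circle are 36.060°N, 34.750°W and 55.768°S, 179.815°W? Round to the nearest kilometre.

Δλ = -179.815 − -34.750 = -145.065°.
Δφ = -55.768 − 36.060 = -91.828°.
a = sin²(Δφ/2) + cos φ₁ · cos φ₂ · sin²(Δλ/2) = 0.929738.
c = 2·atan2(√a, √(1−a)) = 2.60504 rad → d = 6371·c ≈ 16596.71 km.

16597 km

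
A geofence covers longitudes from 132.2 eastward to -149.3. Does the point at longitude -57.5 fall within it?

Band width going east from +132.2° to -149.3°: ((-149.3 − 132.2) mod 360) = 78.5°.
Offset of -57.5° east of the west edge: ((-57.5 − 132.2) mod 360) = 170.3°.
170.3° > 78.5° ⇒ outside.

No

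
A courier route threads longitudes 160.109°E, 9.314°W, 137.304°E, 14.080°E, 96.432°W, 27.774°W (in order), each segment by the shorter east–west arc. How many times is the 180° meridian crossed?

Leg 1: +160.109° → -9.314°, shortest Δλ = -169.423° (west) — does not cross 180°.
Leg 2: -9.314° → +137.304°, shortest Δλ = 146.618° (east) — does not cross 180°.
Leg 3: +137.304° → +14.080°, shortest Δλ = -123.224° (west) — does not cross 180°.
Leg 4: +14.080° → -96.432°, shortest Δλ = -110.512° (west) — does not cross 180°.
Leg 5: -96.432° → -27.774°, shortest Δλ = 68.658° (east) — does not cross 180°.
Total crossings: 0.

0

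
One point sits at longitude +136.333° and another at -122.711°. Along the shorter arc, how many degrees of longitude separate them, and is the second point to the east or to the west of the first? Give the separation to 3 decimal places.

100.956° east

Raw difference: -122.711 − 136.333 = -259.044°.
Normalise into (−180°, 180°]: -259.044° + 360° = 100.956°.
Positive ⇒ the second point lies to the east; separation 100.956°.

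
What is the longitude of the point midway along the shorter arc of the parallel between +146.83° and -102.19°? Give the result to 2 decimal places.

Signed shortest Δλ from +146.83° to -102.19° is +110.98°.
Midpoint longitude = +146.83° + (+110.98°)/2 = +146.83° + 55.49° = +202.32°.
Normalise into (−180°, 180°]: -157.68°.
(The naïve average (+146.83 + -102.19)/2 = 22.32° is on the wrong side of the globe.)

-157.68°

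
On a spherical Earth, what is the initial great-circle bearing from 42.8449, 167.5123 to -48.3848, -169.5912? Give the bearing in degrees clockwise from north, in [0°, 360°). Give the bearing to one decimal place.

165.0°

Δλ = -169.5912 − 167.5123 = -337.1035°; wrapped into (−180°, 180°]: 22.8965°.
θ = atan2( sin Δλ · cos φ₂ , cos φ₁ · sin φ₂ − sin φ₁ · cos φ₂ · cos Δλ )
  = atan2(0.25839, -0.96419) = 164.998° → normalised to [0°, 360°): 164.998°.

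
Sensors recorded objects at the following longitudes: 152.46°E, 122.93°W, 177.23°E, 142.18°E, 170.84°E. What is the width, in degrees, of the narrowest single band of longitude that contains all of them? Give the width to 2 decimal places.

94.89°

Sort the longitudes: -122.93°, +142.18°, +152.46°, +170.84°, +177.23°.
Eastward gaps between consecutive values (wrapping around): 265.11°, 10.28°, 18.38°, 6.39°, 59.84°.
Largest gap = 265.11° ⇒ minimal covering band is its complement: 360° − 265.11° = 94.89°.
Band runs from +142.18° eastward to -122.93°, crossing the antimeridian.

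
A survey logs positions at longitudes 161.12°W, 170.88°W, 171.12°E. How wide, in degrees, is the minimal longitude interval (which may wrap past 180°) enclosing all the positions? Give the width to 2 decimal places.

Sort the longitudes: -170.88°, -161.12°, +171.12°.
Eastward gaps between consecutive values (wrapping around): 9.76°, 332.24°, 18.00°.
Largest gap = 332.24° ⇒ minimal covering band is its complement: 360° − 332.24° = 27.76°.
Band runs from +171.12° eastward to -161.12°, crossing the antimeridian.

27.76°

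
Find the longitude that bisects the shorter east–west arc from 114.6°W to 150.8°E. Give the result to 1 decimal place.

Signed shortest Δλ from -114.6° to +150.8° is -94.6°.
Midpoint longitude = -114.6° + (-94.6°)/2 = -114.6° − 47.3° = -161.9°.
(The naïve average (-114.6 + +150.8)/2 = 18.1° is on the wrong side of the globe.)

161.9°W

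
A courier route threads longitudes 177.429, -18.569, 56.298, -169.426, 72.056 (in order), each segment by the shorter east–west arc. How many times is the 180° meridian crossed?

Leg 1: +177.429° → -18.569°, shortest Δλ = 164.002° (east) — crosses 180°.
Leg 2: -18.569° → +56.298°, shortest Δλ = 74.867° (east) — does not cross 180°.
Leg 3: +56.298° → -169.426°, shortest Δλ = 134.276° (east) — crosses 180°.
Leg 4: -169.426° → +72.056°, shortest Δλ = -118.518° (west) — crosses 180°.
Total crossings: 3.

3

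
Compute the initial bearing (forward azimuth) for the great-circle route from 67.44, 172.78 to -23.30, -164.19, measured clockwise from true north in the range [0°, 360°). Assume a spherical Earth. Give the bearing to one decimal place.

Δλ = -164.19 − 172.78 = -336.97°; wrapped into (−180°, 180°]: 23.03°.
θ = atan2( sin Δλ · cos φ₂ , cos φ₁ · sin φ₂ − sin φ₁ · cos φ₂ · cos Δλ )
  = atan2(0.35931, -0.93232) = 158.924° → normalised to [0°, 360°): 158.924°.

158.9°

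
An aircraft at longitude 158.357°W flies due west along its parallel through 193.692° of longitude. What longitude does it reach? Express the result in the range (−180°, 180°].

7.951°E

Start at -158.357°; shift −193.692° → -352.049°.
-352.049° lies outside (−180°, 180°]; add 360° → +7.951°.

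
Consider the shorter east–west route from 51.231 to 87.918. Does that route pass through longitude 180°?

No

Signed shortest Δλ = ((87.918 − 51.231 + 180) mod 360) − 180 = 36.687°.
Going east by 36.687° from +51.231° reaches +87.918° without touching 180°.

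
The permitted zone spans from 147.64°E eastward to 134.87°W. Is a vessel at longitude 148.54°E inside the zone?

Band width going east from +147.64° to -134.87°: ((-134.87 − 147.64) mod 360) = 77.49°.
Offset of +148.54° east of the west edge: ((148.54 − 147.64) mod 360) = 0.90°.
0.90° ≤ 77.49° ⇒ inside.

Yes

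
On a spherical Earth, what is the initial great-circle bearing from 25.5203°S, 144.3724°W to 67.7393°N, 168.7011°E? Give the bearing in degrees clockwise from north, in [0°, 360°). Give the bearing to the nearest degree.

344°

Δλ = 168.7011 − -144.3724 = 313.0735°; wrapped into (−180°, 180°]: -46.9265°.
θ = atan2( sin Δλ · cos φ₂ , cos φ₁ · sin φ₂ − sin φ₁ · cos φ₂ · cos Δλ )
  = atan2(-0.27672, 0.94663) = -16.295° → normalised to [0°, 360°): 343.705°.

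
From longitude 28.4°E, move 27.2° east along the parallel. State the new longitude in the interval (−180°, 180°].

55.6°E

Start at +28.4°; shift +27.2° → +55.6°.
+55.6° already lies in (−180°, 180°].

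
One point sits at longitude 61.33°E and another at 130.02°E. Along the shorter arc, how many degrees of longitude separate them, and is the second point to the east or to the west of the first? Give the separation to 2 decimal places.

Raw difference: 130.02 − 61.33 = 68.69°.
Normalise into (−180°, 180°]: 68.69° stays 68.69°.
Positive ⇒ the second point lies to the east; separation 68.69°.

68.69° east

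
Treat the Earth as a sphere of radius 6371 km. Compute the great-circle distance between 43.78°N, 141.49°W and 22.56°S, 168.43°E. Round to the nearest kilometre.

Δλ = 168.43 − -141.49 = 309.92°; wrapped into (−180°, 180°]: -50.08°.
Δφ = -22.56 − 43.78 = -66.34°.
a = sin²(Δφ/2) + cos φ₁ · cos φ₂ · sin²(Δλ/2) = 0.418789.
c = 2·atan2(√a, √(1−a)) = 1.40765 rad → d = 6371·c ≈ 8968.15 km.

8968 km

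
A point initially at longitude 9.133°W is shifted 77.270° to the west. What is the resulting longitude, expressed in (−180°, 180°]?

86.403°W

Start at -9.133°; shift −77.270° → -86.403°.
-86.403° already lies in (−180°, 180°].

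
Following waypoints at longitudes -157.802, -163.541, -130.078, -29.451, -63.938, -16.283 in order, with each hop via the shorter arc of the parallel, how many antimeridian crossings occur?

Leg 1: -157.802° → -163.541°, shortest Δλ = -5.739° (west) — does not cross 180°.
Leg 2: -163.541° → -130.078°, shortest Δλ = 33.463° (east) — does not cross 180°.
Leg 3: -130.078° → -29.451°, shortest Δλ = 100.627° (east) — does not cross 180°.
Leg 4: -29.451° → -63.938°, shortest Δλ = -34.487° (west) — does not cross 180°.
Leg 5: -63.938° → -16.283°, shortest Δλ = 47.655° (east) — does not cross 180°.
Total crossings: 0.

0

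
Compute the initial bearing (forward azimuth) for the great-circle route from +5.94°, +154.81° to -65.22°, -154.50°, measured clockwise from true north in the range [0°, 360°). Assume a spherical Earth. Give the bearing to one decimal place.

160.8°

Δλ = -154.50 − 154.81 = -309.31°; wrapped into (−180°, 180°]: 50.69°.
θ = atan2( sin Δλ · cos φ₂ , cos φ₁ · sin φ₂ − sin φ₁ · cos φ₂ · cos Δλ )
  = atan2(0.32430, -0.93053) = 160.786° → normalised to [0°, 360°): 160.786°.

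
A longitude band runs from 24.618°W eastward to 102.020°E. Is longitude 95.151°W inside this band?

No

Band width going east from -24.618° to +102.020°: ((102.020 − -24.618) mod 360) = 126.638°.
Offset of -95.151° east of the west edge: ((-95.151 − -24.618) mod 360) = 289.467°.
289.467° > 126.638° ⇒ outside.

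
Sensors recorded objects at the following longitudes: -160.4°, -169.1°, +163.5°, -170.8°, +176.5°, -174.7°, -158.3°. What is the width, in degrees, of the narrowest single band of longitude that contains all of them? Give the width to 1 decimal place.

38.2°

Sort the longitudes: -174.7°, -170.8°, -169.1°, -160.4°, -158.3°, +163.5°, +176.5°.
Eastward gaps between consecutive values (wrapping around): 3.9°, 1.7°, 8.7°, 2.1°, 321.8°, 13.0°, 8.8°.
Largest gap = 321.8° ⇒ minimal covering band is its complement: 360° − 321.8° = 38.2°.
Band runs from +163.5° eastward to -158.3°, crossing the antimeridian.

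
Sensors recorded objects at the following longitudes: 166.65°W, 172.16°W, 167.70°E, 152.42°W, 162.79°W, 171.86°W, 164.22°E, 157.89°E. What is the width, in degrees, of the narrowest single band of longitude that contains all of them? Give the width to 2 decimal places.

Sort the longitudes: -172.16°, -171.86°, -166.65°, -162.79°, -152.42°, +157.89°, +164.22°, +167.70°.
Eastward gaps between consecutive values (wrapping around): 0.30°, 5.21°, 3.86°, 10.37°, 310.31°, 6.33°, 3.48°, 20.14°.
Largest gap = 310.31° ⇒ minimal covering band is its complement: 360° − 310.31° = 49.69°.
Band runs from +157.89° eastward to -152.42°, crossing the antimeridian.

49.69°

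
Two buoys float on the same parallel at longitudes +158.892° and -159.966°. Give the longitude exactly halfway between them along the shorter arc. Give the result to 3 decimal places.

Signed shortest Δλ from +158.892° to -159.966° is +41.142°.
Midpoint longitude = +158.892° + (+41.142°)/2 = +158.892° + 20.571° = +179.463°.
(The naïve average (+158.892 + -159.966)/2 = -0.537° is on the wrong side of the globe.)

+179.463°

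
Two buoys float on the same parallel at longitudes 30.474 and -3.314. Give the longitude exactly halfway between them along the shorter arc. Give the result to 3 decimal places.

+13.580°

Signed shortest Δλ from +30.474° to -3.314° is -33.788°.
Midpoint longitude = +30.474° + (-33.788°)/2 = +30.474° − 16.894° = +13.580°.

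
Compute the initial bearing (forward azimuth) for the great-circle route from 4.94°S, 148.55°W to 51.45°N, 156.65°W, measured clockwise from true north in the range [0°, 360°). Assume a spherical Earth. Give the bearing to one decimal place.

Δλ = -156.65 − -148.55 = -8.10°.
θ = atan2( sin Δλ · cos φ₂ , cos φ₁ · sin φ₂ − sin φ₁ · cos φ₂ · cos Δλ )
  = atan2(-0.08781, 0.83229) = -6.023° → normalised to [0°, 360°): 353.977°.

354.0°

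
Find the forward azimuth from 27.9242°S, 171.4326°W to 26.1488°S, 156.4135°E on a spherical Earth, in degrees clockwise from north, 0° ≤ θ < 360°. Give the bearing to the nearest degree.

266°

Δλ = 156.4135 − -171.4326 = 327.8461°; wrapped into (−180°, 180°]: -32.1539°.
θ = atan2( sin Δλ · cos φ₂ , cos φ₁ · sin φ₂ − sin φ₁ · cos φ₂ · cos Δλ )
  = atan2(-0.47773, -0.03349) = -94.011° → normalised to [0°, 360°): 265.989°.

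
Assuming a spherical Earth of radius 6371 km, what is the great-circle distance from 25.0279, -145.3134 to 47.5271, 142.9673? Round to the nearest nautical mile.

3587 nmi

Δλ = 142.9673 − -145.3134 = 288.2807°; wrapped into (−180°, 180°]: -71.7193°.
Δφ = 47.5271 − 25.0279 = 22.4992°.
a = sin²(Δφ/2) + cos φ₁ · cos φ₂ · sin²(Δλ/2) = 0.248018.
c = 2·atan2(√a, √(1−a)) = 1.04261 rad → d = 6371·c ≈ 6642.50 km ≈ 3586.66 nmi.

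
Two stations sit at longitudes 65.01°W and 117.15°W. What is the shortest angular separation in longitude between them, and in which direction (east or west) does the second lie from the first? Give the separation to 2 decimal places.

52.14° west

Raw difference: -117.15 − -65.01 = -52.14°.
Normalise into (−180°, 180°]: -52.14° stays -52.14°.
Negative ⇒ the second point lies to the west; separation 52.14°.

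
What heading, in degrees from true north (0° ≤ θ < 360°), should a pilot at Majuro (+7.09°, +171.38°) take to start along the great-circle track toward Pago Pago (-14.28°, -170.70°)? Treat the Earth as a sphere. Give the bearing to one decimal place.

140.3°

Δλ = -170.70 − 171.38 = -342.08°; wrapped into (−180°, 180°]: 17.92°.
θ = atan2( sin Δλ · cos φ₂ , cos φ₁ · sin φ₂ − sin φ₁ · cos φ₂ · cos Δλ )
  = atan2(0.29818, -0.35859) = 140.255° → normalised to [0°, 360°): 140.255°.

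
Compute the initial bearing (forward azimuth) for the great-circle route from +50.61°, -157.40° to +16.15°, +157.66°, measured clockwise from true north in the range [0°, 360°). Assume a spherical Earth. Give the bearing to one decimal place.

242.8°

Δλ = 157.66 − -157.40 = 315.06°; wrapped into (−180°, 180°]: -44.94°.
θ = atan2( sin Δλ · cos φ₂ , cos φ₁ · sin φ₂ − sin φ₁ · cos φ₂ · cos Δλ )
  = atan2(-0.67849, -0.34895) = -117.217° → normalised to [0°, 360°): 242.783°.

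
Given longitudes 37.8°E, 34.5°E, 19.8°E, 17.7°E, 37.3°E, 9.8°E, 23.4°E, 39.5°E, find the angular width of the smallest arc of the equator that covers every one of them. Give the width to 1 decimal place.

Sort the longitudes: +9.8°, +17.7°, +19.8°, +23.4°, +34.5°, +37.3°, +37.8°, +39.5°.
Eastward gaps between consecutive values (wrapping around): 7.9°, 2.1°, 3.6°, 11.1°, 2.8°, 0.5°, 1.7°, 330.3°.
Largest gap = 330.3° ⇒ minimal covering band is its complement: 360° − 330.3° = 29.7°.
Band runs from +9.8° eastward to +39.5°.

29.7°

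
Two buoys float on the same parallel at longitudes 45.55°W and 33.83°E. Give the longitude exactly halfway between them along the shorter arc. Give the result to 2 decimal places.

5.86°W

Signed shortest Δλ from -45.55° to +33.83° is +79.38°.
Midpoint longitude = -45.55° + (+79.38°)/2 = -45.55° + 39.69° = -5.86°.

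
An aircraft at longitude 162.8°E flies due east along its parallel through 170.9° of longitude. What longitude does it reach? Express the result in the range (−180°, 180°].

26.3°W

Start at +162.8°; shift +170.9° → +333.7°.
+333.7° lies outside (−180°, 180°]; subtract 360° → -26.3°.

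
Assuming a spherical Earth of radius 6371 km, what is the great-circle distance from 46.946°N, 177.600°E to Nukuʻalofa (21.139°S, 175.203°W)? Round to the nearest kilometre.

Δλ = -175.203 − 177.600 = -352.803°; wrapped into (−180°, 180°]: 7.197°.
Δφ = -21.139 − 46.946 = -68.085°.
a = sin²(Δφ/2) + cos φ₁ · cos φ₂ · sin²(Δλ/2) = 0.315893.
c = 2·atan2(√a, √(1−a)) = 1.19371 rad → d = 6371·c ≈ 7605.12 km.

7605 km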